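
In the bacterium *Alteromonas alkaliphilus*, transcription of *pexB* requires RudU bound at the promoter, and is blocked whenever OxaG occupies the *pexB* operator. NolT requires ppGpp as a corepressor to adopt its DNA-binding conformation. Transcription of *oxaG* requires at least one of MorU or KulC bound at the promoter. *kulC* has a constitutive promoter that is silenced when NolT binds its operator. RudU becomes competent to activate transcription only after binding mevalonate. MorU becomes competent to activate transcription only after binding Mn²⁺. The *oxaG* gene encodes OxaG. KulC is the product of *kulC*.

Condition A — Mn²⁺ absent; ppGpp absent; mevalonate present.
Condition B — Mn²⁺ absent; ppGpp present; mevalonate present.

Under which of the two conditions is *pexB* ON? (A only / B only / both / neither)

B only

Condition A:
Mn²⁺ is absent, so MorU is inactive.
ppGpp is absent, so NolT is inactive.
With no repressor bound, *kulC* is transcribed.
So KulC is produced and active.
Activator KulC is present, so *oxaG* is transcribed.
So OxaG is produced and active.
Mevalonate is present, so RudU is active.
With repressor OxaG bound, *pexB* is not transcribed.
→ *pexB* is OFF in A.
Condition B:
Mn²⁺ is absent, so MorU is inactive.
ppGpp is present, so NolT is active.
With repressor NolT bound, *kulC* is not transcribed.
So KulC is not produced.
No activator is available at the *oxaG* promoter, so *oxaG* is not transcribed.
So OxaG is not produced.
Mevalonate is present, so RudU is active.
No repressor is bound and RudU is active, so *pexB* is transcribed.
→ *pexB* is ON in B.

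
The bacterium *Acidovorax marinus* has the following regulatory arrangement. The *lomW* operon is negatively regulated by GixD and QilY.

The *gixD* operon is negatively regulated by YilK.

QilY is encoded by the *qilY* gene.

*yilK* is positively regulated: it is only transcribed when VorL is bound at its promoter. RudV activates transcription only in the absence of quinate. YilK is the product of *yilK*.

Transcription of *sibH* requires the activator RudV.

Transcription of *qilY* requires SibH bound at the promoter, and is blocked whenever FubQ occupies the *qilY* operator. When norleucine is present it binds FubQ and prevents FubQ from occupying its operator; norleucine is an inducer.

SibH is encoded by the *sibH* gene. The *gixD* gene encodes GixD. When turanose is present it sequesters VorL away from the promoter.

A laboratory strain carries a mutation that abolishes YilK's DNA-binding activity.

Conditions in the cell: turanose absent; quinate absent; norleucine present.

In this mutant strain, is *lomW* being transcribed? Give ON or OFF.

OFF

YilK is non-functional in this strain, so it has no effect.
With no repressor bound, *gixD* is transcribed.
So GixD is produced and active.
Quinate is absent, so RudV is active.
No repressor is bound and RudV is active, so *sibH* is transcribed.
So SibH is produced and active.
Norleucine is present, so FubQ is inactive.
No repressor is bound and SibH is active, so *qilY* is transcribed.
So QilY is produced and active.
With repressor GixD bound, *lomW* is not transcribed.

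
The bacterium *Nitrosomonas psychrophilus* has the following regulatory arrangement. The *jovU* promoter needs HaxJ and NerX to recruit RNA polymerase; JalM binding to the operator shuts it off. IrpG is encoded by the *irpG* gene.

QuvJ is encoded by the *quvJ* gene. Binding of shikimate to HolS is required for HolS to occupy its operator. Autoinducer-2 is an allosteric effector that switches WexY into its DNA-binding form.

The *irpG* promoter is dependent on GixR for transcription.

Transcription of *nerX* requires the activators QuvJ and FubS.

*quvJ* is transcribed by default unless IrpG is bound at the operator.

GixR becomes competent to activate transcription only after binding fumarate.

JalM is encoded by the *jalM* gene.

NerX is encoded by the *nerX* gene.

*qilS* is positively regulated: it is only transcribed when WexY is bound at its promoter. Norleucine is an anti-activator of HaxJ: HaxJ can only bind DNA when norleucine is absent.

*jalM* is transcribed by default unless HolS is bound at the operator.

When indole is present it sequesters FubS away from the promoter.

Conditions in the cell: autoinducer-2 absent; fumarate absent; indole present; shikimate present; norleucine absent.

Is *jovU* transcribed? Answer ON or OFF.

OFF

Norleucine is absent, so HaxJ is active.
Shikimate is present, so HolS is active.
With repressor HolS bound, *jalM* is not transcribed.
So JalM is not produced.
Fumarate is absent, so GixR is inactive.
Required activator GixR is absent, so *irpG* is not transcribed.
So IrpG is not produced.
With no repressor bound, *quvJ* is transcribed.
So QuvJ is produced and active.
Indole is present, so FubS is inactive.
Required activator FubS is absent, so *nerX* is not transcribed.
So NerX is not produced.
Required activator NerX is absent, so *jovU* is not transcribed.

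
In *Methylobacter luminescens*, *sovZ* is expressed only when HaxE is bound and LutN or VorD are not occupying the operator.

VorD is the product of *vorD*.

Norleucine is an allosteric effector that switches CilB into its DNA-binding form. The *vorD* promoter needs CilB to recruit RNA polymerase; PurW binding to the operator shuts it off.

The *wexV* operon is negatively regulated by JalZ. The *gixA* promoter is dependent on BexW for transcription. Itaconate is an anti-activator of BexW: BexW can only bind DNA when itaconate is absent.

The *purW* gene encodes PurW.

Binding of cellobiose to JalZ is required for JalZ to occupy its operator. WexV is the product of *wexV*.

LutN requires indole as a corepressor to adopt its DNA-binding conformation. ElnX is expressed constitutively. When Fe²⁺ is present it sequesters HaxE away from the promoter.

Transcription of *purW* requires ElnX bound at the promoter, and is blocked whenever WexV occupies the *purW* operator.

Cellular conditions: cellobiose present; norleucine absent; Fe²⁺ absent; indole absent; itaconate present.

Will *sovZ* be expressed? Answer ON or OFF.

Indole is absent, so LutN is inactive.
Cellobiose is present, so JalZ is active.
With repressor JalZ bound, *wexV* is not transcribed.
So WexV is not produced.
ElnX is produced constitutively and is active.
No repressor is bound and ElnX is active, so *purW* is transcribed.
So PurW is produced and active.
Norleucine is absent, so CilB is inactive.
With repressor PurW bound, *vorD* is not transcribed.
So VorD is not produced.
Fe²⁺ is absent, so HaxE is active.
No repressor is bound and HaxE is active, so *sovZ* is transcribed.

ON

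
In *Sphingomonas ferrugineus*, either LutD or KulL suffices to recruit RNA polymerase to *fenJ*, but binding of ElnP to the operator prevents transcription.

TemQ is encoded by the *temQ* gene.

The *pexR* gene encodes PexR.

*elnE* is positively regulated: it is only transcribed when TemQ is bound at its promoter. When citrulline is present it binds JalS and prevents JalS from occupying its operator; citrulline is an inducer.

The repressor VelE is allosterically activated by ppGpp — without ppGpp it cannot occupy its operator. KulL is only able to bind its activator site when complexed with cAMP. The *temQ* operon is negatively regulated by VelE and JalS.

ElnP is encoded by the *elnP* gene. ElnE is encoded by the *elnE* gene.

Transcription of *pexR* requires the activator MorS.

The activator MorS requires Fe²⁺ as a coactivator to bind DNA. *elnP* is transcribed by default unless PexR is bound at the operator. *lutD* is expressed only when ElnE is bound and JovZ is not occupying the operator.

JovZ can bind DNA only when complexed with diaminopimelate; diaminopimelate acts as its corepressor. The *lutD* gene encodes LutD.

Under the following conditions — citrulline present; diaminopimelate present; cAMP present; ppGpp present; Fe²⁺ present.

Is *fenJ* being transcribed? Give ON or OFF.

ppGpp is present, so VelE is active.
Citrulline is present, so JalS is inactive.
With repressor VelE bound, *temQ* is not transcribed.
So TemQ is not produced.
Required activator TemQ is absent, so *elnE* is not transcribed.
So ElnE is not produced.
Diaminopimelate is present, so JovZ is active.
With repressor JovZ bound, *lutD* is not transcribed.
So LutD is not produced.
cAMP is present, so KulL is active.
Fe²⁺ is present, so MorS is active.
No repressor is bound and MorS is active, so *pexR* is transcribed.
So PexR is produced and active.
With repressor PexR bound, *elnP* is not transcribed.
So ElnP is not produced.
Activator KulL is present, so *fenJ* is transcribed.

ON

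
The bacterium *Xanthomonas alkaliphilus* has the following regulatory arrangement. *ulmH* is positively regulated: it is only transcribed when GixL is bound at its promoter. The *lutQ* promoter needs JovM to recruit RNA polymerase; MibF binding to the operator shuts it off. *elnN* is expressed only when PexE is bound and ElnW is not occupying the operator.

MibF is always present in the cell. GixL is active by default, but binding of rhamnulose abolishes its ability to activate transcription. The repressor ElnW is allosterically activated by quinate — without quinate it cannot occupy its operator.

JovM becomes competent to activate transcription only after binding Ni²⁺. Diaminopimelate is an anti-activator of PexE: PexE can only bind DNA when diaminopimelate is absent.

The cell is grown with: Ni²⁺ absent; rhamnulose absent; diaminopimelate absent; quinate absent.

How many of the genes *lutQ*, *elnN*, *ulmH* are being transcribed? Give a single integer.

MibF is produced constitutively and is active.
Ni²⁺ is absent, so JovM is inactive.
With repressor MibF bound, *lutQ* is not transcribed.
→ *lutQ* is OFF.
Diaminopimelate is absent, so PexE is active.
Quinate is absent, so ElnW is inactive.
No repressor is bound and PexE is active, so *elnN* is transcribed.
→ *elnN* is ON.
Rhamnulose is absent, so GixL is active.
No repressor is bound and GixL is active, so *ulmH* is transcribed.
→ *ulmH* is ON.
2 of the 3 genes are transcribed.

2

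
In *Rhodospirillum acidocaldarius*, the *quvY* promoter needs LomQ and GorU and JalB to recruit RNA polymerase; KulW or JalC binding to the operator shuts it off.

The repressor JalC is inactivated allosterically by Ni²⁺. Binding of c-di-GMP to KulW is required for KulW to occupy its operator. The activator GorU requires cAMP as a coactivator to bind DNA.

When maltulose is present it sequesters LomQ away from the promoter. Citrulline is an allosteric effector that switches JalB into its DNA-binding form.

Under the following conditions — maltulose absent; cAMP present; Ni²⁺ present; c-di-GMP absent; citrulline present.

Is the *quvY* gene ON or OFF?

Maltulose is absent, so LomQ is active.
cAMP is present, so GorU is active.
Citrulline is present, so JalB is active.
c-di-GMP is absent, so KulW is inactive.
Ni²⁺ is present, so JalC is inactive.
No repressor is bound and LomQ and GorU and JalB are active, so *quvY* is transcribed.

ON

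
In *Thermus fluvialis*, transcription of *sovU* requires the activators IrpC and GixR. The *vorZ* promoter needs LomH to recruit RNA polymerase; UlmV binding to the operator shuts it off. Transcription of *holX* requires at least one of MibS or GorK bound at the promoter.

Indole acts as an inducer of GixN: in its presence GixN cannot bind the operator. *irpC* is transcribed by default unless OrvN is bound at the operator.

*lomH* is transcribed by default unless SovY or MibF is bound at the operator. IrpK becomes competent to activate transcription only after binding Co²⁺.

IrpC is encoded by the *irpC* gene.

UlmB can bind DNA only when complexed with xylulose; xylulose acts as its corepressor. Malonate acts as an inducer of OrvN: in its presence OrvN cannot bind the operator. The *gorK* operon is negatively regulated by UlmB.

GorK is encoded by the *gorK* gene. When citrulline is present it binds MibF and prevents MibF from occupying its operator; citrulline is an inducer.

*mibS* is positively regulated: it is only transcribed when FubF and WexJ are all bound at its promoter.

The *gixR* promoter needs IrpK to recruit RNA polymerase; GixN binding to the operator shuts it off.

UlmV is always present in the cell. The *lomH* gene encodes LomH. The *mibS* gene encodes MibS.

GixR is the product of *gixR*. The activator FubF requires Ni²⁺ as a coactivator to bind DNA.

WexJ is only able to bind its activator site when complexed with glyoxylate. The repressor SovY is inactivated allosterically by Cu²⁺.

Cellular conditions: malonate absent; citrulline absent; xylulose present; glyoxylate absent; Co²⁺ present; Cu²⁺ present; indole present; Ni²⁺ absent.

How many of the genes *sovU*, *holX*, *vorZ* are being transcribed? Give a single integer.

0

Malonate is absent, so OrvN is active.
With repressor OrvN bound, *irpC* is not transcribed.
So IrpC is not produced.
Co²⁺ is present, so IrpK is active.
Indole is present, so GixN is inactive.
No repressor is bound and IrpK is active, so *gixR* is transcribed.
So GixR is produced and active.
Required activator IrpC is absent, so *sovU* is not transcribed.
→ *sovU* is OFF.
Ni²⁺ is absent, so FubF is inactive.
Glyoxylate is absent, so WexJ is inactive.
Required activator FubF is absent, so *mibS* is not transcribed.
So MibS is not produced.
Xylulose is present, so UlmB is active.
With repressor UlmB bound, *gorK* is not transcribed.
So GorK is not produced.
No activator is available at the *holX* promoter, so *holX* is not transcribed.
→ *holX* is OFF.
UlmV is produced constitutively and is active.
Cu²⁺ is present, so SovY is inactive.
Citrulline is absent, so MibF is active.
With repressor MibF bound, *lomH* is not transcribed.
So LomH is not produced.
With repressor UlmV bound, *vorZ* is not transcribed.
→ *vorZ* is OFF.
0 of the 3 genes are transcribed.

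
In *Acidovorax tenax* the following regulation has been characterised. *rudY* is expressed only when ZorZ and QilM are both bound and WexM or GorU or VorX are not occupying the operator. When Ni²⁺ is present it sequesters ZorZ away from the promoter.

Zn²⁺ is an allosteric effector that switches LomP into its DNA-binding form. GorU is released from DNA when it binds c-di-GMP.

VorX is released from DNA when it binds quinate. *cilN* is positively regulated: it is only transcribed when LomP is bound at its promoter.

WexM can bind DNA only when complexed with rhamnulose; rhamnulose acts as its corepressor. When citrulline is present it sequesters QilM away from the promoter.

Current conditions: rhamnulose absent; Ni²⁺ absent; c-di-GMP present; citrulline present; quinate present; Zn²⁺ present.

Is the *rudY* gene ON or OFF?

OFF

Ni²⁺ is absent, so ZorZ is active.
Citrulline is present, so QilM is inactive.
Rhamnulose is absent, so WexM is inactive.
c-di-GMP is present, so GorU is inactive.
Quinate is present, so VorX is inactive.
Required activator QilM is absent, so *rudY* is not transcribed.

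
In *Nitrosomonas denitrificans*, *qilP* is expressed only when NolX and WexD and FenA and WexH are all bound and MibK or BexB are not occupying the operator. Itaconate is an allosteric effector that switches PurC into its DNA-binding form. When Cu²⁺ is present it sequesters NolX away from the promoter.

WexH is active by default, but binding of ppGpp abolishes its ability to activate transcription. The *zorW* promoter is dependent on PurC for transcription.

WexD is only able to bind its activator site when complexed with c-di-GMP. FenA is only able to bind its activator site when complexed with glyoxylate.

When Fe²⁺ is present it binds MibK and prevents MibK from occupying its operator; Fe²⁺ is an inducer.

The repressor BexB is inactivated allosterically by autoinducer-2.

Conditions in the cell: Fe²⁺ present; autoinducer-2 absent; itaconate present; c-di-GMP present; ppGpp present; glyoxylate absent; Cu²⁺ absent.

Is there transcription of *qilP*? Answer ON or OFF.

Cu²⁺ is absent, so NolX is active.
Fe²⁺ is present, so MibK is inactive.
Autoinducer-2 is absent, so BexB is active.
c-di-GMP is present, so WexD is active.
Glyoxylate is absent, so FenA is inactive.
ppGpp is present, so WexH is inactive.
With repressor BexB bound, *qilP* is not transcribed.

OFF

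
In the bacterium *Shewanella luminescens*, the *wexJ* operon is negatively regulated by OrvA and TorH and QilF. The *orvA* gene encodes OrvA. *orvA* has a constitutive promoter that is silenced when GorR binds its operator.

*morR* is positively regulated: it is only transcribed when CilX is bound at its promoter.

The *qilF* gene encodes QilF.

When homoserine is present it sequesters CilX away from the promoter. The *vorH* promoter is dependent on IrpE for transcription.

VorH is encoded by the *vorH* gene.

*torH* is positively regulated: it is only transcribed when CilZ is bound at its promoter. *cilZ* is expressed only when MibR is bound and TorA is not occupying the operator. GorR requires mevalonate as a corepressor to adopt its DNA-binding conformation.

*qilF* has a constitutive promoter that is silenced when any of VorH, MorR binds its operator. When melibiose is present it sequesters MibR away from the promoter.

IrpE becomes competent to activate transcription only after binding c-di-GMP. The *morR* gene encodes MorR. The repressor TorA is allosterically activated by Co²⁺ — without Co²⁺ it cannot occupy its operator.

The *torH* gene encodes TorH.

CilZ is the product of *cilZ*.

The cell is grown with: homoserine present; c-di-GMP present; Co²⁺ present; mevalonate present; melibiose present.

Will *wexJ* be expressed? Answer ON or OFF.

Mevalonate is present, so GorR is active.
With repressor GorR bound, *orvA* is not transcribed.
So OrvA is not produced.
Melibiose is present, so MibR is inactive.
Co²⁺ is present, so TorA is active.
With repressor TorA bound, *cilZ* is not transcribed.
So CilZ is not produced.
Required activator CilZ is absent, so *torH* is not transcribed.
So TorH is not produced.
c-di-GMP is present, so IrpE is active.
No repressor is bound and IrpE is active, so *vorH* is transcribed.
So VorH is produced and active.
Homoserine is present, so CilX is inactive.
Required activator CilX is absent, so *morR* is not transcribed.
So MorR is not produced.
With repressor VorH bound, *qilF* is not transcribed.
So QilF is not produced.
With no repressor bound, *wexJ* is transcribed.

ON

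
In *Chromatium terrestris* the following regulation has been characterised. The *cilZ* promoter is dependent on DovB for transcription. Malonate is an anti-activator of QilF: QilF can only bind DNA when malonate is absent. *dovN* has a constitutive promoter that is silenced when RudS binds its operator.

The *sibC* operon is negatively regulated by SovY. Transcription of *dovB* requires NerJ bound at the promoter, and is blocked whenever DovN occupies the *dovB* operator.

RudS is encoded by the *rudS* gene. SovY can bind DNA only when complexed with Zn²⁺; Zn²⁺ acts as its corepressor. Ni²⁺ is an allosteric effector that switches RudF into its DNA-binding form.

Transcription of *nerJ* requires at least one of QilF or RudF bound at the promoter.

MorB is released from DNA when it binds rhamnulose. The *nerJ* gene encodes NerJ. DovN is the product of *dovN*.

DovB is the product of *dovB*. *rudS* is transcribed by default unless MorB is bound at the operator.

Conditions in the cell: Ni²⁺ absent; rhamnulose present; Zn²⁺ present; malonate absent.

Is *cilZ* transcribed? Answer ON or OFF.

ON

Rhamnulose is present, so MorB is inactive.
With no repressor bound, *rudS* is transcribed.
So RudS is produced and active.
With repressor RudS bound, *dovN* is not transcribed.
So DovN is not produced.
Malonate is absent, so QilF is active.
Ni²⁺ is absent, so RudF is inactive.
Activator QilF is present, so *nerJ* is transcribed.
So NerJ is produced and active.
No repressor is bound and NerJ is active, so *dovB* is transcribed.
So DovB is produced and active.
No repressor is bound and DovB is active, so *cilZ* is transcribed.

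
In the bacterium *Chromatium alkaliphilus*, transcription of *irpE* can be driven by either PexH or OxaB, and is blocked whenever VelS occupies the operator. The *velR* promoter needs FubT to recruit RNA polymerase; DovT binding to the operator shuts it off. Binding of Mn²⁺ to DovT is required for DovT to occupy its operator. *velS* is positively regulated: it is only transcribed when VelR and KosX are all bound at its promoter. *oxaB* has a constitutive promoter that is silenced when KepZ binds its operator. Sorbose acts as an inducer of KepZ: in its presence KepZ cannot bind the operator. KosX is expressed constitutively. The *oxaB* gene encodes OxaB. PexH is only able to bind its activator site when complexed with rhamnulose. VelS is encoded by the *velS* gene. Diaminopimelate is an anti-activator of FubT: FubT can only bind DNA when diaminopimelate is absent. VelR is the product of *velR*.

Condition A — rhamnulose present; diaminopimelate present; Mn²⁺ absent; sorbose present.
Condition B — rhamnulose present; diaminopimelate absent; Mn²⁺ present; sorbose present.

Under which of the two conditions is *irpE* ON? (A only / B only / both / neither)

Condition A:
Rhamnulose is present, so PexH is active.
Diaminopimelate is present, so FubT is inactive.
Mn²⁺ is absent, so DovT is inactive.
Required activator FubT is absent, so *velR* is not transcribed.
So VelR is not produced.
KosX is produced constitutively and is active.
Required activator VelR is absent, so *velS* is not transcribed.
So VelS is not produced.
Sorbose is present, so KepZ is inactive.
With no repressor bound, *oxaB* is transcribed.
So OxaB is produced and active.
Activator PexH is present, so *irpE* is transcribed.
→ *irpE* is ON in A.
Condition B:
Rhamnulose is present, so PexH is active.
Diaminopimelate is absent, so FubT is active.
Mn²⁺ is present, so DovT is active.
With repressor DovT bound, *velR* is not transcribed.
So VelR is not produced.
KosX is produced constitutively and is active.
Required activator VelR is absent, so *velS* is not transcribed.
So VelS is not produced.
Sorbose is present, so KepZ is inactive.
With no repressor bound, *oxaB* is transcribed.
So OxaB is produced and active.
Activator PexH is present, so *irpE* is transcribed.
→ *irpE* is ON in B.

both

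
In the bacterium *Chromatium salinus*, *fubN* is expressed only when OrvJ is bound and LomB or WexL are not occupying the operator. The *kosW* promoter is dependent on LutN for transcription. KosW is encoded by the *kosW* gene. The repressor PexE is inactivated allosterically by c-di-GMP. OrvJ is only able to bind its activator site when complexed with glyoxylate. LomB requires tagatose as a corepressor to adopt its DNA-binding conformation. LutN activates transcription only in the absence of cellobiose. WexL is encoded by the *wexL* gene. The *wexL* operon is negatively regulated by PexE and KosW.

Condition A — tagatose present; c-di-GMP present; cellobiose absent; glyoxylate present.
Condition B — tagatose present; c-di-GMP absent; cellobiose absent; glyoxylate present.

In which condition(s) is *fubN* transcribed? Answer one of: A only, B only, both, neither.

neither

Condition A:
Tagatose is present, so LomB is active.
c-di-GMP is present, so PexE is inactive.
Cellobiose is absent, so LutN is active.
No repressor is bound and LutN is active, so *kosW* is transcribed.
So KosW is produced and active.
With repressor KosW bound, *wexL* is not transcribed.
So WexL is not produced.
Glyoxylate is present, so OrvJ is active.
With repressor LomB bound, *fubN* is not transcribed.
→ *fubN* is OFF in A.
Condition B:
Tagatose is present, so LomB is active.
c-di-GMP is absent, so PexE is active.
Cellobiose is absent, so LutN is active.
No repressor is bound and LutN is active, so *kosW* is transcribed.
So KosW is produced and active.
With repressor PexE bound, *wexL* is not transcribed.
So WexL is not produced.
Glyoxylate is present, so OrvJ is active.
With repressor LomB bound, *fubN* is not transcribed.
→ *fubN* is OFF in B.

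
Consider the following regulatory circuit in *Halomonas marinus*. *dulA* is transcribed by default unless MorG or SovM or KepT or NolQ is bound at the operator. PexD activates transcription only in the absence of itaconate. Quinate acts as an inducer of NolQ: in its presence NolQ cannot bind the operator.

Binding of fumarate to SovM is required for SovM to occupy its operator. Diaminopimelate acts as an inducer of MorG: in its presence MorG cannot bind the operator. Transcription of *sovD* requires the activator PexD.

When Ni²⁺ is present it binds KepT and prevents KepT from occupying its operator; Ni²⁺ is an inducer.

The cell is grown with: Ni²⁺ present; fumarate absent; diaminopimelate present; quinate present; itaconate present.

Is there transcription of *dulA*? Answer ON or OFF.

ON

Diaminopimelate is present, so MorG is inactive.
Fumarate is absent, so SovM is inactive.
Ni²⁺ is present, so KepT is inactive.
Quinate is present, so NolQ is inactive.
With no repressor bound, *dulA* is transcribed.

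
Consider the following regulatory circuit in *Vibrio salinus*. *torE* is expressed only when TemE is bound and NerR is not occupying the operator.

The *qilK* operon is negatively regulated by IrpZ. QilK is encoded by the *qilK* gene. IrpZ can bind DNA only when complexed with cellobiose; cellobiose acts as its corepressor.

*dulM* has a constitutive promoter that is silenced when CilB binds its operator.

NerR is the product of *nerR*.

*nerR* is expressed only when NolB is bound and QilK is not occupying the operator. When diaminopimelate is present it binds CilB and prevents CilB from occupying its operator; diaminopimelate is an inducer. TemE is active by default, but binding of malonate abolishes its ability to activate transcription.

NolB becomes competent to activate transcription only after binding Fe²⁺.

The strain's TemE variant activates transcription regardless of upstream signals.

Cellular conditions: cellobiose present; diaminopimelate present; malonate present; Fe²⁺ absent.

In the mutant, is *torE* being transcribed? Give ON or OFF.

Cellobiose is present, so IrpZ is active.
With repressor IrpZ bound, *qilK* is not transcribed.
So QilK is not produced.
Fe²⁺ is absent, so NolB is inactive.
Required activator NolB is absent, so *nerR* is not transcribed.
So NerR is not produced.
TemE is constitutively active in this strain.
No repressor is bound and TemE is active, so *torE* is transcribed.

ON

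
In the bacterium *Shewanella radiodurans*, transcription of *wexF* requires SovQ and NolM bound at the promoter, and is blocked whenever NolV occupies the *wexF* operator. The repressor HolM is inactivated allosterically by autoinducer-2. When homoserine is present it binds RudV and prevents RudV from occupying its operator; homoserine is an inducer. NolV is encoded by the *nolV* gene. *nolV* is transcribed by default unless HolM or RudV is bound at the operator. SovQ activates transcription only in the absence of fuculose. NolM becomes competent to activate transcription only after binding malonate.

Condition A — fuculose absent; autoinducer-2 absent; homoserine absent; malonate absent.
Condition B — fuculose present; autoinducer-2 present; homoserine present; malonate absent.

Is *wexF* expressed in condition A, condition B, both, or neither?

neither

Condition A:
Fuculose is absent, so SovQ is active.
Autoinducer-2 is absent, so HolM is active.
Homoserine is absent, so RudV is active.
With repressor HolM bound, *nolV* is not transcribed.
So NolV is not produced.
Malonate is absent, so NolM is inactive.
Required activator NolM is absent, so *wexF* is not transcribed.
→ *wexF* is OFF in A.
Condition B:
Fuculose is present, so SovQ is inactive.
Autoinducer-2 is present, so HolM is inactive.
Homoserine is present, so RudV is inactive.
With no repressor bound, *nolV* is transcribed.
So NolV is produced and active.
Malonate is absent, so NolM is inactive.
With repressor NolV bound, *wexF* is not transcribed.
→ *wexF* is OFF in B.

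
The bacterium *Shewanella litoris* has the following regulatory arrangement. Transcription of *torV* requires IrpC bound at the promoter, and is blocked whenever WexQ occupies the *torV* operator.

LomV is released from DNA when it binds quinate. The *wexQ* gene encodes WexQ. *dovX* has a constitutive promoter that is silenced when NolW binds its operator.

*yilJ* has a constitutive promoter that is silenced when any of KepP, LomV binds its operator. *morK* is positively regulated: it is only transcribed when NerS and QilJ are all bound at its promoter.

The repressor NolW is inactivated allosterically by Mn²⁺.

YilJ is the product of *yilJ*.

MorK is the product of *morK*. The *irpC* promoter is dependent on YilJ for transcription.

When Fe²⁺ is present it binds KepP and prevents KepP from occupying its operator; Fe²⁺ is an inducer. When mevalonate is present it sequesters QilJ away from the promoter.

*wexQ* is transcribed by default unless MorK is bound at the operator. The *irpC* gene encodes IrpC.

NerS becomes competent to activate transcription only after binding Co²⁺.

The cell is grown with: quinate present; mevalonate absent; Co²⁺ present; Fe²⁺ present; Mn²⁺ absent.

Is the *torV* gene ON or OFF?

ON

Fe²⁺ is present, so KepP is inactive.
Quinate is present, so LomV is inactive.
With no repressor bound, *yilJ* is transcribed.
So YilJ is produced and active.
No repressor is bound and YilJ is active, so *irpC* is transcribed.
So IrpC is produced and active.
Co²⁺ is present, so NerS is active.
Mevalonate is absent, so QilJ is active.
No repressor is bound and NerS and QilJ are active, so *morK* is transcribed.
So MorK is produced and active.
With repressor MorK bound, *wexQ* is not transcribed.
So WexQ is not produced.
No repressor is bound and IrpC is active, so *torV* is transcribed.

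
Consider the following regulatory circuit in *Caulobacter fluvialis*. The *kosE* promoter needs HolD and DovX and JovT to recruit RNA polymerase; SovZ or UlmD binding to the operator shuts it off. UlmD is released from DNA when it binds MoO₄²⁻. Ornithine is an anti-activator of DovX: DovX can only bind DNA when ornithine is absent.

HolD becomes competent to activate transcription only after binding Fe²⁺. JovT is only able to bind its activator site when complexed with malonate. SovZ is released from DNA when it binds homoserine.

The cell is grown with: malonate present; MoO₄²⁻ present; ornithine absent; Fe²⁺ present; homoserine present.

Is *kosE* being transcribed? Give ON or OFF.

ON

Fe²⁺ is present, so HolD is active.
Ornithine is absent, so DovX is active.
Malonate is present, so JovT is active.
Homoserine is present, so SovZ is inactive.
MoO₄²⁻ is present, so UlmD is inactive.
No repressor is bound and HolD and DovX and JovT are active, so *kosE* is transcribed.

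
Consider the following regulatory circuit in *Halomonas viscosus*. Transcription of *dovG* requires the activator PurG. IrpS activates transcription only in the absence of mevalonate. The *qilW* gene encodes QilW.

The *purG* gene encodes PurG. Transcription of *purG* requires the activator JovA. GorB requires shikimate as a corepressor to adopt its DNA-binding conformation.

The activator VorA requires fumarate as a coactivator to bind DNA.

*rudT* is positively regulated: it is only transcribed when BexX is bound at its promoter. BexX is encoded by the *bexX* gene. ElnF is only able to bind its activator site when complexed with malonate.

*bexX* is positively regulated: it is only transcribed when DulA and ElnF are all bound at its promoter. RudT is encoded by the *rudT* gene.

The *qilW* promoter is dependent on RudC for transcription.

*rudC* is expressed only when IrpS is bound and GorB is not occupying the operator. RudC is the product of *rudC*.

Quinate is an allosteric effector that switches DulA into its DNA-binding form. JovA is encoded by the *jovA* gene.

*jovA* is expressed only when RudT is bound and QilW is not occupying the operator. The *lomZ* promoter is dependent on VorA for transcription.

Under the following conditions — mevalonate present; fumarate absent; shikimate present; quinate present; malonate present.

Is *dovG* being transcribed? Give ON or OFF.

Shikimate is present, so GorB is active.
Mevalonate is present, so IrpS is inactive.
With repressor GorB bound, *rudC* is not transcribed.
So RudC is not produced.
Required activator RudC is absent, so *qilW* is not transcribed.
So QilW is not produced.
Quinate is present, so DulA is active.
Malonate is present, so ElnF is active.
No repressor is bound and DulA and ElnF are active, so *bexX* is transcribed.
So BexX is produced and active.
No repressor is bound and BexX is active, so *rudT* is transcribed.
So RudT is produced and active.
No repressor is bound and RudT is active, so *jovA* is transcribed.
So JovA is produced and active.
No repressor is bound and JovA is active, so *purG* is transcribed.
So PurG is produced and active.
No repressor is bound and PurG is active, so *dovG* is transcribed.

ON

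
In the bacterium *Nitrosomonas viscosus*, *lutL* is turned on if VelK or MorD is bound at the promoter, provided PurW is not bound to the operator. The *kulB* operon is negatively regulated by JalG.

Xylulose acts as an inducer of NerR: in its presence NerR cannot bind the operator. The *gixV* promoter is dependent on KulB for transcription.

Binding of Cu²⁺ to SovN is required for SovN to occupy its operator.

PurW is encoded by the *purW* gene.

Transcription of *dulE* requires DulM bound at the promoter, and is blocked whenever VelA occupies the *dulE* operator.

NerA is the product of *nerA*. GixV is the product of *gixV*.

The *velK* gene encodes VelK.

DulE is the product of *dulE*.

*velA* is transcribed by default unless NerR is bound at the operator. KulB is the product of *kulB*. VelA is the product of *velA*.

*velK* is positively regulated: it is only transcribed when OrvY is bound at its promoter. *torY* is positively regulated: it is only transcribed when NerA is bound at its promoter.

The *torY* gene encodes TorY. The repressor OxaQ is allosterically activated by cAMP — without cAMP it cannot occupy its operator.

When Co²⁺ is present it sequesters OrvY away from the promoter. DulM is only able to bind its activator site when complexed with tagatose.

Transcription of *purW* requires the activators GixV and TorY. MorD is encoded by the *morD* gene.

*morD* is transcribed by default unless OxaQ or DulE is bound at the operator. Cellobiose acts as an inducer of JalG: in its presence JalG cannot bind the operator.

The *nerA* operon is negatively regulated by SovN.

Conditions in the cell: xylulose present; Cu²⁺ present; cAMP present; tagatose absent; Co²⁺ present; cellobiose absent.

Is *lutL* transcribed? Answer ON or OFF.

OFF

Co²⁺ is present, so OrvY is inactive.
Required activator OrvY is absent, so *velK* is not transcribed.
So VelK is not produced.
cAMP is present, so OxaQ is active.
Xylulose is present, so NerR is inactive.
With no repressor bound, *velA* is transcribed.
So VelA is produced and active.
Tagatose is absent, so DulM is inactive.
With repressor VelA bound, *dulE* is not transcribed.
So DulE is not produced.
With repressor OxaQ bound, *morD* is not transcribed.
So MorD is not produced.
Cellobiose is absent, so JalG is active.
With repressor JalG bound, *kulB* is not transcribed.
So KulB is not produced.
Required activator KulB is absent, so *gixV* is not transcribed.
So GixV is not produced.
Cu²⁺ is present, so SovN is active.
With repressor SovN bound, *nerA* is not transcribed.
So NerA is not produced.
Required activator NerA is absent, so *torY* is not transcribed.
So TorY is not produced.
Required activator GixV is absent, so *purW* is not transcribed.
So PurW is not produced.
No activator is available at the *lutL* promoter, so *lutL* is not transcribed.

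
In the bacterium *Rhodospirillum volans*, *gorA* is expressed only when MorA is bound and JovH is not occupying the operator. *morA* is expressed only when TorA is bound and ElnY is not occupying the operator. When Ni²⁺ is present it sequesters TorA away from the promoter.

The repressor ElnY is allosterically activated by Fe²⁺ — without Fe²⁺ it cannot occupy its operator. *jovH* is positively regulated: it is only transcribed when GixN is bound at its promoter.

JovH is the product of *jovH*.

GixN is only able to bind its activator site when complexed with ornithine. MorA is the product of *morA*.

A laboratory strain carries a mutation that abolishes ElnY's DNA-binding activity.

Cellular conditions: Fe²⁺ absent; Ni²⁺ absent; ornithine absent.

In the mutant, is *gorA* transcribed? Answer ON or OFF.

ON

Ornithine is absent, so GixN is inactive.
Required activator GixN is absent, so *jovH* is not transcribed.
So JovH is not produced.
Ni²⁺ is absent, so TorA is active.
ElnY is non-functional in this strain, so it has no effect.
No repressor is bound and TorA is active, so *morA* is transcribed.
So MorA is produced and active.
No repressor is bound and MorA is active, so *gorA* is transcribed.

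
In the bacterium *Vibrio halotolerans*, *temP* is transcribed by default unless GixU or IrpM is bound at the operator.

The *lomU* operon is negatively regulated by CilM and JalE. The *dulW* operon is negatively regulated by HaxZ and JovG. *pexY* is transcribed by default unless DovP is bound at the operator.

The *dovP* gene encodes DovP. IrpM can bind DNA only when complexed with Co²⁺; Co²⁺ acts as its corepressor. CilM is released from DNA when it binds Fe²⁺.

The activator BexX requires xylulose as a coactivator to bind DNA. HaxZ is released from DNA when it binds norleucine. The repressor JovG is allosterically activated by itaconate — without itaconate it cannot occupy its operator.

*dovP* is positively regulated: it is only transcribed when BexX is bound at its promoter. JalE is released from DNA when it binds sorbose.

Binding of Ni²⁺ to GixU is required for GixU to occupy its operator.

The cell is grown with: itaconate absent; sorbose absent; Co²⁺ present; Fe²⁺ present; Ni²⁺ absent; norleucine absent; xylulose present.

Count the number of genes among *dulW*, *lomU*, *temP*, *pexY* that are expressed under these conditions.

Norleucine is absent, so HaxZ is active.
Itaconate is absent, so JovG is inactive.
With repressor HaxZ bound, *dulW* is not transcribed.
→ *dulW* is OFF.
Fe²⁺ is present, so CilM is inactive.
Sorbose is absent, so JalE is active.
With repressor JalE bound, *lomU* is not transcribed.
→ *lomU* is OFF.
Ni²⁺ is absent, so GixU is inactive.
Co²⁺ is present, so IrpM is active.
With repressor IrpM bound, *temP* is not transcribed.
→ *temP* is OFF.
Xylulose is present, so BexX is active.
No repressor is bound and BexX is active, so *dovP* is transcribed.
So DovP is produced and active.
With repressor DovP bound, *pexY* is not transcribed.
→ *pexY* is OFF.
0 of the 4 genes are transcribed.

0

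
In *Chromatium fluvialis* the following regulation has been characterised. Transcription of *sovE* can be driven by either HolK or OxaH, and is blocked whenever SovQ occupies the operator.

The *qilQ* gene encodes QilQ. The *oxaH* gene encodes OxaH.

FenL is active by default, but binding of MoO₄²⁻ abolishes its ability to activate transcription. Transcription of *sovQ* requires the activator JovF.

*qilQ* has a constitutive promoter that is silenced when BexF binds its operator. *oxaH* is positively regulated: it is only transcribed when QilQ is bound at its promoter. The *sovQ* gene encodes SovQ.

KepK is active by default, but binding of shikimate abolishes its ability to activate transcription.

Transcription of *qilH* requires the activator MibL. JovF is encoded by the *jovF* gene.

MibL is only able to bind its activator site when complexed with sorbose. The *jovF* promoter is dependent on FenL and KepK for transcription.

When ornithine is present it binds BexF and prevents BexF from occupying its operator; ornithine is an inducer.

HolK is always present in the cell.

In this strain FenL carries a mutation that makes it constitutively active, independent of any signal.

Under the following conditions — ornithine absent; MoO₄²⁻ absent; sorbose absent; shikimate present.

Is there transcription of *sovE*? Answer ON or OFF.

ON

HolK is produced constitutively and is active.
FenL is constitutively active in this strain.
Shikimate is present, so KepK is inactive.
Required activator KepK is absent, so *jovF* is not transcribed.
So JovF is not produced.
Required activator JovF is absent, so *sovQ* is not transcribed.
So SovQ is not produced.
Ornithine is absent, so BexF is active.
With repressor BexF bound, *qilQ* is not transcribed.
So QilQ is not produced.
Required activator QilQ is absent, so *oxaH* is not transcribed.
So OxaH is not produced.
Activator HolK is present, so *sovE* is transcribed.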